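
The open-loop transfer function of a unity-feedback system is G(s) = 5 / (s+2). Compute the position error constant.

2.5

G(s) has no factors of s in the denominator, so the system is type 0.
K_p = lim_{s→0} G(s) = 5 / (2) = 2.5.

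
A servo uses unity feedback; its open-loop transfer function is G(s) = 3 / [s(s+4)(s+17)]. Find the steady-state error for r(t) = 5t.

340/3

One free integrator in G(s): this is a type 1 system.
K_v = lim_{s→0} s·G(s) = 3 / (4·17) = 3/68.
e_ss = 5/K_v = 5/(3/68) = 340/3.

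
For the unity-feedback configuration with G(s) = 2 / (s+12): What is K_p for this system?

No free integrators in G(s): this is a type 0 system.
K_p = lim_{s→0} G(s) = 2 / (12) = 1/6.

1/6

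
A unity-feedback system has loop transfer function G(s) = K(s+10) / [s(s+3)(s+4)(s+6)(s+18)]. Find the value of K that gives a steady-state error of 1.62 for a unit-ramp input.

One free integrator in G(s): this is a type 1 system.
K_v = lim_{s→0} s·G(s) = K·10 / (3·4·6·18) = (5/648)·K.
e_ss = 1/K_v = 1.62 ⇒ K_v = 50/81 ⇒ K = (50/81)/(5/648) = 80.

80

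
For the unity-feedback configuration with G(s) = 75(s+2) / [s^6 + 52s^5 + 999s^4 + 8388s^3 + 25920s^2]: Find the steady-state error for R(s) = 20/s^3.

3456

Factoring s^2 from the denominator leaves a polynomial with constant term 25920, so the system is type 2.
K_a = lim_{s→0} s^2·G(s) = 75·2 / 25920 = 5/864.
r(t) = 10t^2 gives R(s) = 20/s^3.
e_ss = 20/K_a = 20/(5/864) = 3456.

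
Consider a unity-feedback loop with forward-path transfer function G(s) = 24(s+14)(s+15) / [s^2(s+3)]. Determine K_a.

The open loop has two poles at the origin → type 2 system.
K_a = lim_{s→0} s^2·G(s) = 24·14·15 / (3) = 1680.

1680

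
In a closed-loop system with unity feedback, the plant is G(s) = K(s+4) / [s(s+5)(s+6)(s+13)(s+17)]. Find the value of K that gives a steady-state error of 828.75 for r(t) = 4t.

8

The open loop has one pole at the origin → type 1 system.
K_v = lim_{s→0} s·G(s) = K·4 / (5·6·13·17) = (2/3315)·K.
e_ss = 4/K_v = 828.75 ⇒ K_v = 16/3315 ⇒ K = (16/3315)/(2/3315) = 8.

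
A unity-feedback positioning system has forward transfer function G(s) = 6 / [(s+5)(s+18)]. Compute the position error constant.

System type = 0 (no poles at s=0).
K_p = lim_{s→0} G(s) = 6 / (5·18) = 1/15.

1/15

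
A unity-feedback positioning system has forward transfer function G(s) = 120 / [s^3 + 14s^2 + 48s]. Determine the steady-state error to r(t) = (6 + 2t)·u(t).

Factoring s from the denominator leaves a polynomial with constant term 48, so the system is type 1. By superposition:
  • 6: tracked with zero error.
  • 2t: e_ss = 2/K_v with K_v=2.5 → 0.8.
Total e_ss = 0.8.

0.8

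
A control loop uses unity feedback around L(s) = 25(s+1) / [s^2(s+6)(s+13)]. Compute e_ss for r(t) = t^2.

System type = 2 (two poles at s=0).
K_a = lim_{s→0} s^2·L(s) = 25·1 / (6·13) = 25/78.
r(t) = t^2 gives R(s) = 2/s^3.
e_ss = 2/K_a = 2/(25/78) = 6.24.

6.24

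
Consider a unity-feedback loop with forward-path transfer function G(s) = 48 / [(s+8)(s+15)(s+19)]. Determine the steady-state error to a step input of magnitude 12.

1140/97

System type = 0 (no poles at s=0).
K_p = lim_{s→0} G(s) = 48 / (8·15·19) = 2/95.
e_ss = 12/(1 + K_p) = 12/(97/95) = 1140/97.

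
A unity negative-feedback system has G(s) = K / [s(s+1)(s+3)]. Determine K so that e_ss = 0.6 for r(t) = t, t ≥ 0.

G(s) has one factor of s in the denominator, so the system is type 1.
K_v = lim_{s→0} s·G(s) = K / (1·3) = (1/3)·K.
e_ss = 1/K_v = 0.6 ⇒ K_v = 5/3 ⇒ K = (5/3)/(1/3) = 5.

5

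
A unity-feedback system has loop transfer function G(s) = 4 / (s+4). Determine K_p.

No free integrators in G(s): this is a type 0 system.
K_p = lim_{s→0} G(s) = 4 / (4) = 1.

1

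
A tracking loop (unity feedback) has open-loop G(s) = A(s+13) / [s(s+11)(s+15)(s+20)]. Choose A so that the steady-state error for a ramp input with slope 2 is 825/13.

One free integrator in G(s): this is a type 1 system.
K_v = lim_{s→0} s·G(s) = A·13 / (11·15·20) = (13/3300)·A.
e_ss = 2/K_v = 825/13 ⇒ K_v = 26/825 ⇒ A = (26/825)/(13/3300) = 8.

8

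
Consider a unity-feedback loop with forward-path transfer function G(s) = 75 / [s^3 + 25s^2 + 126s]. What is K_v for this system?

The denominator has no term below 126s — 1 pole at s=0, type 1.
K_v = lim_{s→0} s·G(s) = 75 / 126 = 25/42.

25/42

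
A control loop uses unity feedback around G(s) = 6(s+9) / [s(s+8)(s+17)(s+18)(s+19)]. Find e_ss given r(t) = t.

2584/3

G(s) has one factor of s in the denominator, so the system is type 1.
K_v = lim_{s→0} s·G(s) = 6·9 / (8·17·18·19) = 3/2584.
e_ss = 1/K_v = 1/(3/2584) = 2584/3.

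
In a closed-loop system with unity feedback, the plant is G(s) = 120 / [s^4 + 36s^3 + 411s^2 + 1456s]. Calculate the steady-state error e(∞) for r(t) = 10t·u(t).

Factoring s from the denominator leaves a polynomial with constant term 1456, so the system is type 1.
K_v = lim_{s→0} s·G(s) = 120 / 1456 = 15/182.
e_ss = 10/K_v = 10/(15/182) = 364/3.

364/3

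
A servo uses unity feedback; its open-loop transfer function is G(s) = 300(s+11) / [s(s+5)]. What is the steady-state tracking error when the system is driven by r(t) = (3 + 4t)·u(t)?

1/165

The open loop has one pole at the origin → type 1 system. Taking each input component in turn:
  • 3: tracked with zero error.
  • 4t: e_ss = 4/K_v with K_v=660 → 1/165.
Total e_ss = 1/165.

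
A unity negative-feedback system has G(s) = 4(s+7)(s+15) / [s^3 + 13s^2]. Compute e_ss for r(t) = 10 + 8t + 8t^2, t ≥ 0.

Lowest-order denominator term is 13s^2, so the open loop has 2 poles at the origin → type 2 system. Treating each term separately:
  • 10: tracked with zero error.
  • 8t: tracked with zero error.
  • 8t^2: e_ss = 16/K_a with K_a=420/13 → 52/105.
Total e_ss = 52/105.

52/105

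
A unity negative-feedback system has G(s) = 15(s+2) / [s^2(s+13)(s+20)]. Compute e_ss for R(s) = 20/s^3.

G(s) has two factors of s in the denominator, so the system is type 2.
K_a = lim_{s→0} s^2·G(s) = 15·2 / (13·20) = 3/26.
r(t) = 10t^2 gives R(s) = 20/s^3.
e_ss = 20/K_a = 20/(3/26) = 520/3.

520/3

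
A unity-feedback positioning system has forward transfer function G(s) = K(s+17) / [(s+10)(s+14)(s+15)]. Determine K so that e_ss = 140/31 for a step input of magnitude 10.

G(s) has no factors of s in the denominator, so the system is type 0.
K_p = lim_{s→0} G(s) = K·17 / (10·14·15) = (17/2100)·K.
e_ss = 10/(1 + K_p) = 140/31 ⇒ 1 + (17/2100)·K = 31/14 ⇒ K = 150.

150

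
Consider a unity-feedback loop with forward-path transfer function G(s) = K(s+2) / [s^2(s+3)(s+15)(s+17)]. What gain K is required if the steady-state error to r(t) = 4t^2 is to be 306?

10

G(s) has two factors of s in the denominator, so the system is type 2.
K_a = lim_{s→0} s^2·G(s) = K·2 / (3·15·17) = (2/765)·K.
e_ss = 8/K_a = 306 ⇒ K_a = 4/153 ⇒ K = (4/153)/(2/765) = 10.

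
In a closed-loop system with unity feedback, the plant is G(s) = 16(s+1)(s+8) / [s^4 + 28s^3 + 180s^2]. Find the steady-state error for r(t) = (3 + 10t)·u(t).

0

Factoring s^2 from the denominator leaves a polynomial with constant term 180, so the system is type 2. By superposition:
  • 3: tracked with zero error.
  • 10t: tracked with zero error.
Total e_ss = 0.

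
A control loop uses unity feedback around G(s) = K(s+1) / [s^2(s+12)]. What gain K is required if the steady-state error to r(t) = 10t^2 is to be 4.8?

The open loop has two poles at the origin → type 2 system.
K_a = lim_{s→0} s^2·G(s) = K·1 / (12) = (1/12)·K.
e_ss = 20/K_a = 4.8 ⇒ K_a = 25/6 ⇒ K = (25/6)/(1/12) = 50.

50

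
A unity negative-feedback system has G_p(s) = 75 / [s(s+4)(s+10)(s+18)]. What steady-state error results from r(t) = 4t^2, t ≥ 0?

System type = 1 (one pole at s=0).
For a type-1 system K_a = 0, so e_ss to a parabolic input is unbounded.

infinity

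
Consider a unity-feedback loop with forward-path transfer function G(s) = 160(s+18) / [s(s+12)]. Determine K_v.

The open loop has one pole at the origin → type 1 system.
K_v = lim_{s→0} s·G(s) = 160·18 / (12) = 240.

240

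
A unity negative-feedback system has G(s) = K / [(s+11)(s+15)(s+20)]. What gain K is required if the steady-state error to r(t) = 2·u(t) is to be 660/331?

10

The open loop has no poles at the origin → type 0 system.
K_p = lim_{s→0} G(s) = K / (11·15·20) = (1/3300)·K.
e_ss = 2/(1 + K_p) = 660/331 ⇒ 1 + (1/3300)·K = 331/330 ⇒ K = 10.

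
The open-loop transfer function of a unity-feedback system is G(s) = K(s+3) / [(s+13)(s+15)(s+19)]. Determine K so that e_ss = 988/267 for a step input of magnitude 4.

100

The open loop has no poles at the origin → type 0 system.
K_p = lim_{s→0} G(s) = K·3 / (13·15·19) = (1/1235)·K.
e_ss = 4/(1 + K_p) = 988/267 ⇒ 1 + (1/1235)·K = 267/247 ⇒ K = 100.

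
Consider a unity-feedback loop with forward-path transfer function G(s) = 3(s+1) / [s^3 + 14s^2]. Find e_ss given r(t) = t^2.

Lowest-order denominator term is 14s^2, so the open loop has 2 poles at the origin → type 2 system.
K_a = lim_{s→0} s^2·G(s) = 3·1 / 14 = 3/14.
r(t) = t^2 gives R(s) = 2/s^3.
e_ss = 2/K_a = 2/(3/14) = 28/3.

28/3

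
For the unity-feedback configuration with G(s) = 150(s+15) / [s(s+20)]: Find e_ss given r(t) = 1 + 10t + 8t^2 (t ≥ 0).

System type = 1 (one pole at s=0). Treating each term separately:
  • 1: tracked with zero error.
  • 10t: e_ss = 10/K_v with K_v=112.5 → 4/45.
  • 8t^2: a type-1 system cannot track it, e_ss → ∞.
The unbounded component dominates.

infinity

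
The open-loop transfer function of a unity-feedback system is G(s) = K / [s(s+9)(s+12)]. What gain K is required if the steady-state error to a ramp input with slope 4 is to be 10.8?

One free integrator in G(s): this is a type 1 system.
K_v = lim_{s→0} s·G(s) = K / (9·12) = (1/108)·K.
e_ss = 4/K_v = 10.8 ⇒ K_v = 10/27 ⇒ K = (10/27)/(1/108) = 40.

40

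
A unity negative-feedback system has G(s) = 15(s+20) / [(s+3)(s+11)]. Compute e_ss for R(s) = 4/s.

44/111

G(s) has no factors of s in the denominator, so the system is type 0.
K_p = lim_{s→0} G(s) = 15·20 / (3·11) = 100/11.
e_ss = 4/(1 + K_p) = 4/(111/11) = 44/111.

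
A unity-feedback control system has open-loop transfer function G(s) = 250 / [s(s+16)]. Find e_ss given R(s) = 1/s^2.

0.064

G(s) has one factor of s in the denominator, so the system is type 1.
K_v = lim_{s→0} s·G(s) = 250 / (16) = 15.625.
e_ss = 1/K_v = 1/15.625 = 0.064.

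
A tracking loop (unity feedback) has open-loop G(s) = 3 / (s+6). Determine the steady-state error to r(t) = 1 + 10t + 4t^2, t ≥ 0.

System type = 0 (no poles at s=0). By superposition:
  • 1: e_ss = 1/(1+K_p) with K_p=0.5 → 2/3.
  • 10t: a type-0 system cannot track it, e_ss → ∞.
  • 4t^2: a type-0 system cannot track it, e_ss → ∞.
The unbounded component dominates.

infinity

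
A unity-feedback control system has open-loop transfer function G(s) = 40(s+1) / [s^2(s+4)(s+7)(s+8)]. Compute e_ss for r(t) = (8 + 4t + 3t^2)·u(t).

G(s) has two factors of s in the denominator, so the system is type 2. Taking each input component in turn:
  • 8: tracked with zero error.
  • 4t: tracked with zero error.
  • 3t^2: e_ss = 6/K_a with K_a=5/28 → 33.6.
Total e_ss = 33.6.

33.6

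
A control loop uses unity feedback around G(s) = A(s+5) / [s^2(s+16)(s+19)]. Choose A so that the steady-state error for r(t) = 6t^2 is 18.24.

System type = 2 (two poles at s=0).
K_a = lim_{s→0} s^2·G(s) = A·5 / (16·19) = (5/304)·A.
e_ss = 12/K_a = 18.24 ⇒ K_a = 25/38 ⇒ A = (25/38)/(5/304) = 40.

40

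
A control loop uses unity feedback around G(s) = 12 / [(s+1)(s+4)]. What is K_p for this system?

3

No free integrators in G(s): this is a type 0 system.
K_p = lim_{s→0} G(s) = 12 / (1·4) = 3.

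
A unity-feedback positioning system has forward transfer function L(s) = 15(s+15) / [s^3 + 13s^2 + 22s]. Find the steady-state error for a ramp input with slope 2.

44/225

Factoring s from the denominator leaves a polynomial with constant term 22, so the system is type 1.
K_v = lim_{s→0} s·L(s) = 15·15 / 22 = 225/22.
e_ss = 2/K_v = 2/(225/22) = 44/225.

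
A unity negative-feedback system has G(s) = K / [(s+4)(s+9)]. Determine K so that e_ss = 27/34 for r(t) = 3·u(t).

100

G(s) has no factors of s in the denominator, so the system is type 0.
K_p = lim_{s→0} G(s) = K / (4·9) = (1/36)·K.
e_ss = 3/(1 + K_p) = 27/34 ⇒ 1 + (1/36)·K = 34/9 ⇒ K = 100.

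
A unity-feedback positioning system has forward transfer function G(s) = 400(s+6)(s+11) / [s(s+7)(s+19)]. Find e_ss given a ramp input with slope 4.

One free integrator in G(s): this is a type 1 system.
K_v = lim_{s→0} s·G(s) = 400·6·11 / (7·19) = 26400/133.
e_ss = 4/K_v = 4/(26400/133) = 133/6600.

133/6600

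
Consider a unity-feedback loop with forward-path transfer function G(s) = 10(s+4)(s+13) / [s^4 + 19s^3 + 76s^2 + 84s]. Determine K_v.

Factoring s from the denominator leaves a polynomial with constant term 84, so the system is type 1.
K_v = lim_{s→0} s·G(s) = 10·4·13 / 84 = 130/21.

130/21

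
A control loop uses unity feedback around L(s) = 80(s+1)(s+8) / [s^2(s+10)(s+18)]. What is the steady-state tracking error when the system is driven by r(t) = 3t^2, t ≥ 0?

1.6875

L(s) has two factors of s in the denominator, so the system is type 2.
K_a = lim_{s→0} s^2·L(s) = 80·1·8 / (10·18) = 32/9.
r(t) = 3t^2 gives R(s) = 6/s^3.
e_ss = 6/K_a = 6/(32/9) = 1.6875.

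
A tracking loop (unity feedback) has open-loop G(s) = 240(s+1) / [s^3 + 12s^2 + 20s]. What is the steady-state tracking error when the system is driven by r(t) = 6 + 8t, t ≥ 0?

2/3

Factoring s from the denominator leaves a polynomial with constant term 20, so the system is type 1. Taking each input component in turn:
  • 6: tracked with zero error.
  • 8t: e_ss = 8/K_v with K_v=12 → 2/3.
Total e_ss = 2/3.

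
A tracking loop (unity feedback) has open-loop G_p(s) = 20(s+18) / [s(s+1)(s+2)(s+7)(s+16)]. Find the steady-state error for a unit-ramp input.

28/45

G_p(s) has one factor of s in the denominator, so the system is type 1.
K_v = lim_{s→0} s·G_p(s) = 20·18 / (1·2·7·16) = 45/28.
e_ss = 1/K_v = 1/(45/28) = 28/45.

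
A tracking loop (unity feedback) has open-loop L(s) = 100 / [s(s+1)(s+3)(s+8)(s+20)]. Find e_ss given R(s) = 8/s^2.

38.4

System type = 1 (one pole at s=0).
K_v = lim_{s→0} s·L(s) = 100 / (1·3·8·20) = 5/24.
e_ss = 8/K_v = 8/(5/24) = 38.4.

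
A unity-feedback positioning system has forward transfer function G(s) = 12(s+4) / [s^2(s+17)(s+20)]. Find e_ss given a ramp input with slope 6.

The open loop has two poles at the origin → type 2 system.
K_v = ∞ for a type-2 system; e_ss to a ramp is zero.

0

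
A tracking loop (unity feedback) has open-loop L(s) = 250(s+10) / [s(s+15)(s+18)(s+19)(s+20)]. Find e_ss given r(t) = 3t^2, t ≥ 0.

infinity

System type = 1 (one pole at s=0).
For a type-1 system K_a = 0, so e_ss to a parabolic input is unbounded.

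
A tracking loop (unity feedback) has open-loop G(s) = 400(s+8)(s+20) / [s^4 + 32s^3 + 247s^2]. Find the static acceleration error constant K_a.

Lowest-order denominator term is 247s^2, so the open loop has 2 poles at the origin → type 2 system.
K_a = lim_{s→0} s^2·G(s) = 400·8·20 / 247 = 64000/247.

64000/247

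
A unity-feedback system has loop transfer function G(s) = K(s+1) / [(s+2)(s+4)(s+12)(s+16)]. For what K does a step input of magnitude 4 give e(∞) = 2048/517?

15

G(s) has no factors of s in the denominator, so the system is type 0.
K_p = lim_{s→0} G(s) = K·1 / (2·4·12·16) = (1/1536)·K.
e_ss = 4/(1 + K_p) = 2048/517 ⇒ 1 + (1/1536)·K = 517/512 ⇒ K = 15.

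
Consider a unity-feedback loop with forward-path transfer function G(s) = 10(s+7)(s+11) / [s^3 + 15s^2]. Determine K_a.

The denominator has no term below 15s^2 — 2 poles at s=0, type 2.
K_a = lim_{s→0} s^2·G(s) = 10·7·11 / 15 = 154/3.

154/3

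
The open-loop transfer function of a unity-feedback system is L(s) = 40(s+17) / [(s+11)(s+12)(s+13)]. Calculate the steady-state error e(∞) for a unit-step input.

429/599

System type = 0 (no poles at s=0).
K_p = lim_{s→0} L(s) = 40·17 / (11·12·13) = 170/429.
e_ss = 1/(1 + K_p) = 1/(599/429) = 429/599.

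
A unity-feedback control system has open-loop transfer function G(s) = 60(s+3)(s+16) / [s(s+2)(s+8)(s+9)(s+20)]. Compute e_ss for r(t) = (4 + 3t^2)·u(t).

One free integrator in G(s): this is a type 1 system. By superposition:
  • 4: tracked with zero error.
  • 3t^2: a type-1 system cannot track it, e_ss → ∞.
The unbounded component dominates.

infinity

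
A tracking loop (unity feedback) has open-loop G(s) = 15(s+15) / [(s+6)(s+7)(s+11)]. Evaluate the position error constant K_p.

G(s) has no factors of s in the denominator, so the system is type 0.
K_p = lim_{s→0} G(s) = 15·15 / (6·7·11) = 75/154.

75/154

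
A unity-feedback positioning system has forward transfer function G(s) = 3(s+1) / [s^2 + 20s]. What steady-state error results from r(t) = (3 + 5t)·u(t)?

The denominator has no term below 20s — 1 pole at s=0, type 1. Taking each input component in turn:
  • 3: tracked with zero error.
  • 5t: e_ss = 5/K_v with K_v=0.15 → 100/3.
Total e_ss = 100/3.

100/3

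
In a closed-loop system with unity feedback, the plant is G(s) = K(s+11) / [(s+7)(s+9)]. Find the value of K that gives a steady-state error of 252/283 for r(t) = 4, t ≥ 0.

20

System type = 0 (no poles at s=0).
K_p = lim_{s→0} G(s) = K·11 / (7·9) = (11/63)·K.
e_ss = 4/(1 + K_p) = 252/283 ⇒ 1 + (11/63)·K = 283/63 ⇒ K = 20.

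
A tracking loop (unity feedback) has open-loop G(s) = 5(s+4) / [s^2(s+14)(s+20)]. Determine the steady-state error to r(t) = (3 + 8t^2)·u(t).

Two free integrators in G(s): this is a type 2 system. By superposition:
  • 3: tracked with zero error.
  • 8t^2: e_ss = 16/K_a with K_a=1/14 → 224.
Total e_ss = 224.

224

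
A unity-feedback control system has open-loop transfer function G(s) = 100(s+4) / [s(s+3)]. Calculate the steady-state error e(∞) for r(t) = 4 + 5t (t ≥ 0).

System type = 1 (one pole at s=0). Treating each term separately:
  • 4: tracked with zero error.
  • 5t: e_ss = 5/K_v with K_v=400/3 → 0.0375.
Total e_ss = 0.0375.

0.0375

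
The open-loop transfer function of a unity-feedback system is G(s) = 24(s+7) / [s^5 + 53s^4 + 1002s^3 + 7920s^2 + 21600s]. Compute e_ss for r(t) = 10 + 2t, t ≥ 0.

Lowest-order denominator term is 21600s, so the open loop has 1 pole at the origin → type 1 system. By superposition:
  • 10: tracked with zero error.
  • 2t: e_ss = 2/K_v with K_v=7/900 → 1800/7.
Total e_ss = 1800/7.

1800/7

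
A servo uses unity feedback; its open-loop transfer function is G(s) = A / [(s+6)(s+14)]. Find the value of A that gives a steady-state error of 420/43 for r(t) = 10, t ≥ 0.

G(s) has no factors of s in the denominator, so the system is type 0.
K_p = lim_{s→0} G(s) = A / (6·14) = (1/84)·A.
e_ss = 10/(1 + K_p) = 420/43 ⇒ 1 + (1/84)·A = 43/42 ⇒ A = 2.

2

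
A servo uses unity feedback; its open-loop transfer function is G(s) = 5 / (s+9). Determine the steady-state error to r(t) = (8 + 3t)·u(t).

G(s) has no factors of s in the denominator, so the system is type 0. Treating each term separately:
  • 8: e_ss = 8/(1+K_p) with K_p=5/9 → 36/7.
  • 3t: a type-0 system cannot track it, e_ss → ∞.
The unbounded component dominates.

infinity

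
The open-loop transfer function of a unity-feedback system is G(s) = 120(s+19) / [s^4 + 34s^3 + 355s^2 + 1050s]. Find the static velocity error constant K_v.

76/35

Lowest-order denominator term is 1050s, so the open loop has 1 pole at the origin → type 1 system.
K_v = lim_{s→0} s·G(s) = 120·19 / 1050 = 76/35.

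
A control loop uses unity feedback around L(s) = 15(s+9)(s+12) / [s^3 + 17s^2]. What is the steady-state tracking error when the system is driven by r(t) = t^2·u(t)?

The denominator has no term below 17s^2 — 2 poles at s=0, type 2.
K_a = lim_{s→0} s^2·L(s) = 15·9·12 / 17 = 1620/17.
r(t) = t^2 gives R(s) = 2/s^3.
e_ss = 2/K_a = 2/(1620/17) = 17/810.

17/810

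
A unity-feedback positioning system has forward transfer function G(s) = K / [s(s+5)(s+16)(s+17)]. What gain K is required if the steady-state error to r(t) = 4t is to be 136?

40

System type = 1 (one pole at s=0).
K_v = lim_{s→0} s·G(s) = K / (5·16·17) = (1/1360)·K.
e_ss = 4/K_v = 136 ⇒ K_v = 1/34 ⇒ K = (1/34)/(1/1360) = 40.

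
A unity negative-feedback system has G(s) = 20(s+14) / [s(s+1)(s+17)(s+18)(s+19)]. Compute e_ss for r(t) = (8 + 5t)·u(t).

2907/28

G(s) has one factor of s in the denominator, so the system is type 1. By superposition:
  • 8: tracked with zero error.
  • 5t: e_ss = 5/K_v with K_v=140/2907 → 2907/28.
Total e_ss = 2907/28.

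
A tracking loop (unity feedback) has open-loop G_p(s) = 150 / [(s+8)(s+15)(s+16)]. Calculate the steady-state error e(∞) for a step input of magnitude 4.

256/69

System type = 0 (no poles at s=0).
K_p = lim_{s→0} G_p(s) = 150 / (8·15·16) = 5/64.
e_ss = 4/(1 + K_p) = 4/(69/64) = 256/69.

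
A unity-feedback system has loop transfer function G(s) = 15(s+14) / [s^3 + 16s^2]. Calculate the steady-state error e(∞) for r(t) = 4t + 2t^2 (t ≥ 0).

The denominator has no term below 16s^2 — 2 poles at s=0, type 2. Treating each term separately:
  • 4t: tracked with zero error.
  • 2t^2: e_ss = 4/K_a with K_a=13.125 → 32/105.
Total e_ss = 32/105.

32/105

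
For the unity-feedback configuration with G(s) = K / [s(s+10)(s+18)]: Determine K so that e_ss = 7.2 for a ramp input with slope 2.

50

System type = 1 (one pole at s=0).
K_v = lim_{s→0} s·G(s) = K / (10·18) = (1/180)·K.
e_ss = 2/K_v = 7.2 ⇒ K_v = 5/18 ⇒ K = (5/18)/(1/180) = 50.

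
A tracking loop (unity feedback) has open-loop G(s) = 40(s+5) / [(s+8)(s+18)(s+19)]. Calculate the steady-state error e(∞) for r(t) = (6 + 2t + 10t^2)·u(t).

No free integrators in G(s): this is a type 0 system. Treating each term separately:
  • 6: e_ss = 6/(1+K_p) with K_p=25/342 → 2052/367.
  • 2t: a type-0 system cannot track it, e_ss → ∞.
  • 10t^2: a type-0 system cannot track it, e_ss → ∞.
The unbounded component dominates.

infinity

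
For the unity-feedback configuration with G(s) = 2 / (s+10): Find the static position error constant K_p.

The open loop has no poles at the origin → type 0 system.
K_p = lim_{s→0} G(s) = 2 / (10) = 0.2.

0.2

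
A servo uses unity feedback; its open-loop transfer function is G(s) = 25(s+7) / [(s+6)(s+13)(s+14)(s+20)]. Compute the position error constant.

The open loop has no poles at the origin → type 0 system.
K_p = lim_{s→0} G(s) = 25·7 / (6·13·14·20) = 5/624.

5/624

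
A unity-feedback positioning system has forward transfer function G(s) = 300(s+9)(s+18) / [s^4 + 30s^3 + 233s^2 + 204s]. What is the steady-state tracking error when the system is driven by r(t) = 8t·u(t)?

68/2025

Lowest-order denominator term is 204s, so the open loop has 1 pole at the origin → type 1 system.
K_v = lim_{s→0} s·G(s) = 300·9·18 / 204 = 4050/17.
e_ss = 8/K_v = 8/(4050/17) = 68/2025.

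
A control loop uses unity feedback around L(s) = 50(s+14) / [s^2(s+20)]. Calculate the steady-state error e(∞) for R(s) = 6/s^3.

The open loop has two poles at the origin → type 2 system.
K_a = lim_{s→0} s^2·L(s) = 50·14 / (20) = 35.
r(t) = 3t^2 gives R(s) = 6/s^3.
e_ss = 6/K_a = 6/35.

6/35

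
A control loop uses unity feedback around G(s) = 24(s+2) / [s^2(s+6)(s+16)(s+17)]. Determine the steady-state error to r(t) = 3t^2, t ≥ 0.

204

The open loop has two poles at the origin → type 2 system.
K_a = lim_{s→0} s^2·G(s) = 24·2 / (6·16·17) = 1/34.
r(t) = 3t^2 gives R(s) = 6/s^3.
e_ss = 6/K_a = 6/(1/34) = 204.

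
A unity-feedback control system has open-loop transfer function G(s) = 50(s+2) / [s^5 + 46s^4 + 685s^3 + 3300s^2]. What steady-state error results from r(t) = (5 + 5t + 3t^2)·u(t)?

198

Factoring s^2 from the denominator leaves a polynomial with constant term 3300, so the system is type 2. Taking each input component in turn:
  • 5: tracked with zero error.
  • 5t: tracked with zero error.
  • 3t^2: e_ss = 6/K_a with K_a=1/33 → 198.
Total e_ss = 198.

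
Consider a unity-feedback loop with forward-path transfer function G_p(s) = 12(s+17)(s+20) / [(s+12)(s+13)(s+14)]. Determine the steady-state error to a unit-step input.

91/261

No free integrators in G_p(s): this is a type 0 system.
K_p = lim_{s→0} G_p(s) = 12·17·20 / (12·13·14) = 170/91.
e_ss = 1/(1 + K_p) = 1/(261/91) = 91/261.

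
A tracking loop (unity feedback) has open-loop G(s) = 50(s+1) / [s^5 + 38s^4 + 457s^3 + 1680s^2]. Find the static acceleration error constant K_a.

Lowest-order denominator term is 1680s^2, so the open loop has 2 poles at the origin → type 2 system.
K_a = lim_{s→0} s^2·G(s) = 50·1 / 1680 = 5/168.

5/168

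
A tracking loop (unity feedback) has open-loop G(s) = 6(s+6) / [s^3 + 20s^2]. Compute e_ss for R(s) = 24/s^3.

Factoring s^2 from the denominator leaves a polynomial with constant term 20, so the system is type 2.
K_a = lim_{s→0} s^2·G(s) = 6·6 / 20 = 1.8.
r(t) = 12t^2 gives R(s) = 24/s^3.
e_ss = 24/K_a = 24/1.8 = 40/3.

40/3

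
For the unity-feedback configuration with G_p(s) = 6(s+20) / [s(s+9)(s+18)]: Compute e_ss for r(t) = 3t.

G_p(s) has one factor of s in the denominator, so the system is type 1.
K_v = lim_{s→0} s·G_p(s) = 6·20 / (9·18) = 20/27.
e_ss = 3/K_v = 3/(20/27) = 4.05.

4.05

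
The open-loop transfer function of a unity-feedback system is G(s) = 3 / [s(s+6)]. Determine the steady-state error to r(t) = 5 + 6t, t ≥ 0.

12

G(s) has one factor of s in the denominator, so the system is type 1. By superposition:
  • 5: tracked with zero error.
  • 6t: e_ss = 6/K_v with K_v=0.5 → 12.
Total e_ss = 12.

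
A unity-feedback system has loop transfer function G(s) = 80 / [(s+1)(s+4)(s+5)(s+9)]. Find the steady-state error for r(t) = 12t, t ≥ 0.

infinity

G(s) has no factors of s in the denominator, so the system is type 0.
K_v = lim_{s→0} s·G(s) = 0; the steady-state error to this ramp input grows without bound.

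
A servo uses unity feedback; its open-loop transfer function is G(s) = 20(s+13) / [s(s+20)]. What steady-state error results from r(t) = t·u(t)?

1/13

One free integrator in G(s): this is a type 1 system.
K_v = lim_{s→0} s·G(s) = 20·13 / (20) = 13.
e_ss = 1/K_v = 1/13.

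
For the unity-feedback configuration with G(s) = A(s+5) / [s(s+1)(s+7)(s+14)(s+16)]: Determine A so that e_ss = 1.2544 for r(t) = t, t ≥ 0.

The open loop has one pole at the origin → type 1 system.
K_v = lim_{s→0} s·G(s) = A·5 / (1·7·14·16) = (5/1568)·A.
e_ss = 1/K_v = 1.2544 ⇒ K_v = 625/784 ⇒ A = (625/784)/(5/1568) = 250.

250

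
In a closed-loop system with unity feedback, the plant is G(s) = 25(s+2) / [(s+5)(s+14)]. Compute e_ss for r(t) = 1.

No free integrators in G(s): this is a type 0 system.
K_p = lim_{s→0} G(s) = 25·2 / (5·14) = 5/7.
e_ss = 1/(1 + K_p) = 1/(12/7) = 7/12.

7/12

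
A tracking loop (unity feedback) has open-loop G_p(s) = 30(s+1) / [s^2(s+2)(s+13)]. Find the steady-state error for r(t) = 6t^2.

G_p(s) has two factors of s in the denominator, so the system is type 2.
K_a = lim_{s→0} s^2·G_p(s) = 30·1 / (2·13) = 15/13.
r(t) = 6t^2 gives R(s) = 12/s^3.
e_ss = 12/K_a = 12/(15/13) = 10.4.

10.4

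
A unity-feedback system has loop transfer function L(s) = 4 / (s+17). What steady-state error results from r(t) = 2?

System type = 0 (no poles at s=0).
K_p = lim_{s→0} L(s) = 4 / (17) = 4/17.
e_ss = 2/(1 + K_p) = 2/(21/17) = 34/21.

34/21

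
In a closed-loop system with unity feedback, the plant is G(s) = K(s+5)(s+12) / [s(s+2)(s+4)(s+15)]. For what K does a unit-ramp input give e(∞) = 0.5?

4

System type = 1 (one pole at s=0).
K_v = lim_{s→0} s·G(s) = K·5·12 / (2·4·15) = 0.5·K.
e_ss = 1/K_v = 0.5 ⇒ K_v = 2 ⇒ K = 2/0.5 = 4.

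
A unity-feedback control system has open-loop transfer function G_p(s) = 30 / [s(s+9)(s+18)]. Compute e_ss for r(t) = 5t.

System type = 1 (one pole at s=0).
K_v = lim_{s→0} s·G_p(s) = 30 / (9·18) = 5/27.
e_ss = 5/K_v = 5/(5/27) = 27.

27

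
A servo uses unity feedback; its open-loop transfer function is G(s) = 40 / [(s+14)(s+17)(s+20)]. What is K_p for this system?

G(s) has no factors of s in the denominator, so the system is type 0.
K_p = lim_{s→0} G(s) = 40 / (14·17·20) = 1/119.

1/119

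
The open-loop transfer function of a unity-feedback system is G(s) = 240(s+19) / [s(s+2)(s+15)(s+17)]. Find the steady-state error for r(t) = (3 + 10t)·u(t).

85/76

One free integrator in G(s): this is a type 1 system. Treating each term separately:
  • 3: tracked with zero error.
  • 10t: e_ss = 10/K_v with K_v=152/17 → 85/76.
Total e_ss = 85/76.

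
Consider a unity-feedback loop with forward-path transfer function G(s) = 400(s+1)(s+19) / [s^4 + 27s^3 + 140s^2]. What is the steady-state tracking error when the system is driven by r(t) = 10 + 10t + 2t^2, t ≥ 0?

Factoring s^2 from the denominator leaves a polynomial with constant term 140, so the system is type 2. By superposition:
  • 10: tracked with zero error.
  • 10t: tracked with zero error.
  • 2t^2: e_ss = 4/K_a with K_a=380/7 → 7/95.
Total e_ss = 7/95.

7/95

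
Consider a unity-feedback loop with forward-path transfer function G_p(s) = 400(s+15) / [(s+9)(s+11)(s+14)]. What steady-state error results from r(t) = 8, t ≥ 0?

G_p(s) has no factors of s in the denominator, so the system is type 0.
K_p = lim_{s→0} G_p(s) = 400·15 / (9·11·14) = 1000/231.
e_ss = 8/(1 + K_p) = 8/(1231/231) = 1848/1231.

1848/1231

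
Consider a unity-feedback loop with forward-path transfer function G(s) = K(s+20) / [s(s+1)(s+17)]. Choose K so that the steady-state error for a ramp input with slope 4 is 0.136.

25

System type = 1 (one pole at s=0).
K_v = lim_{s→0} s·G(s) = K·20 / (1·17) = (20/17)·K.
e_ss = 4/K_v = 0.136 ⇒ K_v = 500/17 ⇒ K = (500/17)/(20/17) = 25.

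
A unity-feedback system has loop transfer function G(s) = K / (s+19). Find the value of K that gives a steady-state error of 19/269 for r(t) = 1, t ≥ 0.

250

No free integrators in G(s): this is a type 0 system.
K_p = lim_{s→0} G(s) = K / (19) = (1/19)·K.
e_ss = 1/(1 + K_p) = 19/269 ⇒ 1 + (1/19)·K = 269/19 ⇒ K = 250.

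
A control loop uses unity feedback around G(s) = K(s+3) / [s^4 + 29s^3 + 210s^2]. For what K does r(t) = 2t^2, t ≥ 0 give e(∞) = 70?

4

Lowest-order denominator term is 210s^2, so the open loop has 2 poles at the origin → type 2 system.
K_a = lim_{s→0} s^2·G(s) = K·3 / 210 = (1/70)·K.
e_ss = 4/K_a = 70 ⇒ K_a = 2/35 ⇒ K = (2/35)/(1/70) = 4.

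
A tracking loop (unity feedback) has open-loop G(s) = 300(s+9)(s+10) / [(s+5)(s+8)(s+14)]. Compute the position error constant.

The open loop has no poles at the origin → type 0 system.
K_p = lim_{s→0} G(s) = 300·9·10 / (5·8·14) = 675/14.

675/14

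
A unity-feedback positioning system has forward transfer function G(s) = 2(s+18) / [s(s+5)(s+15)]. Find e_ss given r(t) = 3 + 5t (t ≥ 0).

125/12

System type = 1 (one pole at s=0). By superposition:
  • 3: tracked with zero error.
  • 5t: e_ss = 5/K_v with K_v=0.48 → 125/12.
Total e_ss = 125/12.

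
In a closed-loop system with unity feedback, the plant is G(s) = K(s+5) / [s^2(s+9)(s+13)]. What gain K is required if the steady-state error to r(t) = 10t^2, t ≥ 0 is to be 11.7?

40

System type = 2 (two poles at s=0).
K_a = lim_{s→0} s^2·G(s) = K·5 / (9·13) = (5/117)·K.
e_ss = 20/K_a = 11.7 ⇒ K_a = 200/117 ⇒ K = (200/117)/(5/117) = 40.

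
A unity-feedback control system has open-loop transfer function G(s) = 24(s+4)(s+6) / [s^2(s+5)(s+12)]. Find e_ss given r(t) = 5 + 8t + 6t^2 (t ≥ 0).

System type = 2 (two poles at s=0). By superposition:
  • 5: tracked with zero error.
  • 8t: tracked with zero error.
  • 6t^2: e_ss = 12/K_a with K_a=9.6 → 1.25.
Total e_ss = 1.25.

1.25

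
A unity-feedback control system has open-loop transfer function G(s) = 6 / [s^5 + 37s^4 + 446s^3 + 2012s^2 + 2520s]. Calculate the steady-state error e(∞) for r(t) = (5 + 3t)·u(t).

1260

The denominator has no term below 2520s — 1 pole at s=0, type 1. Treating each term separately:
  • 5: tracked with zero error.
  • 3t: e_ss = 3/K_v with K_v=1/420 → 1260.
Total e_ss = 1260.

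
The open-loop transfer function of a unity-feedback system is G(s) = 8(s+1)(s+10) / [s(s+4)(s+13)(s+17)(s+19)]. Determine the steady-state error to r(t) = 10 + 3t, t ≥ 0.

629.85

The open loop has one pole at the origin → type 1 system. Treating each term separately:
  • 10: tracked with zero error.
  • 3t: e_ss = 3/K_v with K_v=20/4199 → 629.85.
Total e_ss = 629.85.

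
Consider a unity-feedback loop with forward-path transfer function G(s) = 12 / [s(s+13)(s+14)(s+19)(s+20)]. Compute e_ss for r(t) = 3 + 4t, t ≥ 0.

69160/3

System type = 1 (one pole at s=0). Taking each input component in turn:
  • 3: tracked with zero error.
  • 4t: e_ss = 4/K_v with K_v=3/17290 → 69160/3.
Total e_ss = 69160/3.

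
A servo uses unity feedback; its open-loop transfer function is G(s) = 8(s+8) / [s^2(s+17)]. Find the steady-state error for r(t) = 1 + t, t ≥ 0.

G(s) has two factors of s in the denominator, so the system is type 2. Treating each term separately:
  • 1: tracked with zero error.
  • t: tracked with zero error.
Total e_ss = 0.

0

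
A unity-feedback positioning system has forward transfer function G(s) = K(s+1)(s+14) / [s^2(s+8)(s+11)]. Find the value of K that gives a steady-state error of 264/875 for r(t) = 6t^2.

250

Two free integrators in G(s): this is a type 2 system.
K_a = lim_{s→0} s^2·G(s) = K·1·14 / (8·11) = (7/44)·K.
e_ss = 12/K_a = 264/875 ⇒ K_a = 875/22 ⇒ K = (875/22)/(7/44) = 250.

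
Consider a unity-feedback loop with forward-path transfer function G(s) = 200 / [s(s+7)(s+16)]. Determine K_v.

System type = 1 (one pole at s=0).
K_v = lim_{s→0} s·G(s) = 200 / (7·16) = 25/14.

25/14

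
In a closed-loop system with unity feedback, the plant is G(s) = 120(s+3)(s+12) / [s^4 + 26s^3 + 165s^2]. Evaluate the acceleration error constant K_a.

Factoring s^2 from the denominator leaves a polynomial with constant term 165, so the system is type 2.
K_a = lim_{s→0} s^2·G(s) = 120·3·12 / 165 = 288/11.

288/11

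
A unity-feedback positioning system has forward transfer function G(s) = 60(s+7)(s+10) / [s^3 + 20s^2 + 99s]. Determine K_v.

The denominator has no term below 99s — 1 pole at s=0, type 1.
K_v = lim_{s→0} s·G(s) = 60·7·10 / 99 = 1400/33.

1400/33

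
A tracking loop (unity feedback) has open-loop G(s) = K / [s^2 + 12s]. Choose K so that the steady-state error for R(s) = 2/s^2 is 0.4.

60

The denominator has no term below 12s — 1 pole at s=0, type 1.
K_v = lim_{s→0} s·G(s) = K / 12 = (1/12)·K.
e_ss = 2/K_v = 0.4 ⇒ K_v = 5 ⇒ K = 5/(1/12) = 60.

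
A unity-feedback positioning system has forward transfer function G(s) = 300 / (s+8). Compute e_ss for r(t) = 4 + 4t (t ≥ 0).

infinity

System type = 0 (no poles at s=0). Treating each term separately:
  • 4: e_ss = 4/(1+K_p) with K_p=37.5 → 8/77.
  • 4t: a type-0 system cannot track it, e_ss → ∞.
The unbounded component dominates.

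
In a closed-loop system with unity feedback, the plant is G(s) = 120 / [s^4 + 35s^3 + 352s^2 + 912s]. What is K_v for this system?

5/38

The denominator has no term below 912s — 1 pole at s=0, type 1.
K_v = lim_{s→0} s·G(s) = 120 / 912 = 5/38.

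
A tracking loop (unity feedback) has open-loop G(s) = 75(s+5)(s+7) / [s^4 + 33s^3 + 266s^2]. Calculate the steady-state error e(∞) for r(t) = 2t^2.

Lowest-order denominator term is 266s^2, so the open loop has 2 poles at the origin → type 2 system.
K_a = lim_{s→0} s^2·G(s) = 75·5·7 / 266 = 375/38.
r(t) = 2t^2 gives R(s) = 4/s^3.
e_ss = 4/K_a = 4/(375/38) = 152/375.

152/375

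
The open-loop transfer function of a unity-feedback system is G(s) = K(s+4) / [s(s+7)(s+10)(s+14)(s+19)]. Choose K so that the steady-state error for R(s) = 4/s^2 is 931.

G(s) has one factor of s in the denominator, so the system is type 1.
K_v = lim_{s→0} s·G(s) = K·4 / (7·10·14·19) = (1/4655)·K.
e_ss = 4/K_v = 931 ⇒ K_v = 4/931 ⇒ K = (4/931)/(1/4655) = 20.

20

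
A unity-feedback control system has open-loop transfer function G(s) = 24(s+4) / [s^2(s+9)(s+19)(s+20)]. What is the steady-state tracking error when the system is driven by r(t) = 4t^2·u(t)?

Two free integrators in G(s): this is a type 2 system.
K_a = lim_{s→0} s^2·G(s) = 24·4 / (9·19·20) = 8/285.
r(t) = 4t^2 gives R(s) = 8/s^3.
e_ss = 8/K_a = 8/(8/285) = 285.

285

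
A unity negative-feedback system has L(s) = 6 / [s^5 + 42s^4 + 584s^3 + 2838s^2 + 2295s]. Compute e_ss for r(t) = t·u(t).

382.5

Factoring s from the denominator leaves a polynomial with constant term 2295, so the system is type 1.
K_v = lim_{s→0} s·L(s) = 6 / 2295 = 2/765.
e_ss = 1/K_v = 1/(2/765) = 382.5.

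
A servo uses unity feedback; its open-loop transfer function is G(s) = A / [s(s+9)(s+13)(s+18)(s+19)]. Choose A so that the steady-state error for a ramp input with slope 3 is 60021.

2

One free integrator in G(s): this is a type 1 system.
K_v = lim_{s→0} s·G(s) = A / (9·13·18·19) = (1/40014)·A.
e_ss = 3/K_v = 60021 ⇒ K_v = 1/20007 ⇒ A = (1/20007)/(1/40014) = 2.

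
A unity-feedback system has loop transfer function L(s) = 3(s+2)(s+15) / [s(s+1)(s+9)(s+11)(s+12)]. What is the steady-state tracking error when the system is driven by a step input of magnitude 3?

L(s) has one factor of s in the denominator, so the system is type 1.
A type-1 system has K_p = ∞, so it tracks a step input with zero steady-state error.

0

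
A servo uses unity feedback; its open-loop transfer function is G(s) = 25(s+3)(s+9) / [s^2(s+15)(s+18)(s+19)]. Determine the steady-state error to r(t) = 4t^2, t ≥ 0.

Two free integrators in G(s): this is a type 2 system.
K_a = lim_{s→0} s^2·G(s) = 25·3·9 / (15·18·19) = 5/38.
r(t) = 4t^2 gives R(s) = 8/s^3.
e_ss = 8/K_a = 8/(5/38) = 60.8.

60.8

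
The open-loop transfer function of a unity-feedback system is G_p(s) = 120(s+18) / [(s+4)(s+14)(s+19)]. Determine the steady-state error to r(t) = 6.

798/403

No free integrators in G_p(s): this is a type 0 system.
K_p = lim_{s→0} G_p(s) = 120·18 / (4·14·19) = 270/133.
e_ss = 6/(1 + K_p) = 6/(403/133) = 798/403.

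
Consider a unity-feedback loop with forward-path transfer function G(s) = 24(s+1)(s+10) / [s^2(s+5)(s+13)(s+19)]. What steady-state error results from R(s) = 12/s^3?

61.75

System type = 2 (two poles at s=0).
K_a = lim_{s→0} s^2·G(s) = 24·1·10 / (5·13·19) = 48/247.
r(t) = 6t^2 gives R(s) = 12/s^3.
e_ss = 12/K_a = 12/(48/247) = 61.75.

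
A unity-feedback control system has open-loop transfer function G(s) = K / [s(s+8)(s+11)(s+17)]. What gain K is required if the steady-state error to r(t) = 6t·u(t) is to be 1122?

G(s) has one factor of s in the denominator, so the system is type 1.
K_v = lim_{s→0} s·G(s) = K / (8·11·17) = (1/1496)·K.
e_ss = 6/K_v = 1122 ⇒ K_v = 1/187 ⇒ K = (1/187)/(1/1496) = 8.

8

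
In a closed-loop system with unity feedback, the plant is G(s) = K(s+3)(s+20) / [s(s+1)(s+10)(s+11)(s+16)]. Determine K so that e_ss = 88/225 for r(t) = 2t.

G(s) has one factor of s in the denominator, so the system is type 1.
K_v = lim_{s→0} s·G(s) = K·3·20 / (1·10·11·16) = (3/88)·K.
e_ss = 2/K_v = 88/225 ⇒ K_v = 225/44 ⇒ K = (225/44)/(3/88) = 150.

150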